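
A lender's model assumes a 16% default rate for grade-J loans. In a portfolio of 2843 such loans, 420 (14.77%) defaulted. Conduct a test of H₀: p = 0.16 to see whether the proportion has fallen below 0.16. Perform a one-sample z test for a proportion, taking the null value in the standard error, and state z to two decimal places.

p̂ = 420/2843 = 0.1477.
Under H₀, SE = √(0.16·0.84/2843) = √(4.7274e-05) = 0.0069.
z = (0.1477 − 0.16)/0.0069 = -0.0123/0.0069 = -1.78.

z = -1.78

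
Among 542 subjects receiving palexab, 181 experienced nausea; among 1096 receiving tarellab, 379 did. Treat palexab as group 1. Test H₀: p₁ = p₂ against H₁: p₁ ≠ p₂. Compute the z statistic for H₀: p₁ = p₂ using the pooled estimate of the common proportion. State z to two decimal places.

p̂₁ = 181/542 ≈ 0.3339, p̂₂ = 379/1096 ≈ 0.3458.
Pooled p̂ = (181+379)/(542+1096) = 560/1638 = 0.3419.
SE = √(p̂(1−p̂)(1/n₁+1/n₂)) = √(0.3419·0.6581·0.00275743) = √(0.000620416) = 0.0249.
z = (0.3339 − 0.3458)/0.0249 = -0.0119/0.0249 = -0.48.
Two-sided p-value ≈ 2·Φ(−0.476) = 0.6341.

z = -0.48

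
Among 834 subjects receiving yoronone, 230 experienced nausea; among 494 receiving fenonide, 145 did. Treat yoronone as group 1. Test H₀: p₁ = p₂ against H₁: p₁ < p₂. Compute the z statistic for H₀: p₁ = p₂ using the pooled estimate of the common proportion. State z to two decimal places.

z = -0.69

p̂₁ = 230/834 ≈ 0.2758, p̂₂ = 145/494 ≈ 0.2935.
Pooled p̂ = (230+145)/(834+494) = 375/1328 = 0.2824.
SE = √(0.202641 × 0.00322333) = 0.0256.
z = (0.2758 − 0.2935)/0.0256 = -0.0177/0.0256 = -0.69.
p-value = P(Z < -0.694) ≈ 0.2438.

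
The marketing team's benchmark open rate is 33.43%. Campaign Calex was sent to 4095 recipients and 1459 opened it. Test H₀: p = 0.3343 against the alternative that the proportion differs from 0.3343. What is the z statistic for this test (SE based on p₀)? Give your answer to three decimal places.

z = 2.983

p̂ = 1459/4095 ≈ 0.356288.
Standard error under H₀: √(0.3343×0.6657/4095) = 0.007372.
z = (0.356288 − 0.3343)/0.007372 = 0.021988/0.007372 = 2.983.
p-value = 2·P(Z > 2.983) ≈ 0.0029.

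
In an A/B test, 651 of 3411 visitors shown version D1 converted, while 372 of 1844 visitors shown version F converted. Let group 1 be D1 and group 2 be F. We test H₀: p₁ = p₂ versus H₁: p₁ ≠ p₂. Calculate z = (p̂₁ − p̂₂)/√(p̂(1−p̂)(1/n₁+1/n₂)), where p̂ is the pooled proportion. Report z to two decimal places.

z = -0.95

p̂₁ = 651/3411 ≈ 0.1909, p̂₂ = 372/1844 ≈ 0.2017.
Pooled p̂ = (651+372)/(3411+1844) = 1023/5255 = 0.1947.
SE = √(0.156775 × 0.000835469) = 0.0114.
z = (0.1909 − 0.2017)/0.0114 = -0.0108/0.0114 = -0.95.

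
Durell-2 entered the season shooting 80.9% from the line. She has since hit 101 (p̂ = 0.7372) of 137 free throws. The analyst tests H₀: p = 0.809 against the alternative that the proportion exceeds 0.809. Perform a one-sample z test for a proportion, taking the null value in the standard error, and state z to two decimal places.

p̂ = 101/137 ≈ 0.7372.
SE = √(p₀(1−p₀)/n) = √(0.15452/137) = 0.0336.
z = (0.7372 − 0.809)/0.0336 = -0.0718/0.0336 = -2.14.
p-value = P(Z > -2.137) ≈ 0.9837.

z = -2.14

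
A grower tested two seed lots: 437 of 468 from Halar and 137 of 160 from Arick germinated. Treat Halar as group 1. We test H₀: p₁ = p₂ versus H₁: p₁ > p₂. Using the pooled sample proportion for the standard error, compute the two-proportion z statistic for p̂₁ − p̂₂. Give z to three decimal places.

z = 3.019

p̂₁ = 437/468 ≈ 0.93376, p̂₂ = 137/160 ≈ 0.85625.
Pooled p̂ = (437+137)/(468+160) = 574/628 = 0.91401.
SE = √(p̂(1−p̂)(1/n₁+1/n₂)) = √(0.91401·0.08599·0.00838675) = √(0.000659144) = 0.02567.
z = (0.93376 − 0.85625)/0.02567 = 0.07751/0.02567 = 3.019.
p-value = P(Z > 3.019) ≈ 0.0013.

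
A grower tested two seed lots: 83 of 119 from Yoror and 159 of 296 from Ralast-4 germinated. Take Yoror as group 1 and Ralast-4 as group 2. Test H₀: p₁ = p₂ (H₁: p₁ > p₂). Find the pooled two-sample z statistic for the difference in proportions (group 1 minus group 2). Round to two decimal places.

p̂₁ = 83/119 = 0.6975, p̂₂ = 159/296 = 0.5372.
Pooled p̂ = (83+159)/(119+296) = 242/415 = 0.5831.
SE = √(0.243089 × 0.0117817) = 0.0535.
z = (0.6975 − 0.5372)/0.0535 = 0.1603/0.0535 = 3.00.

z = 3.00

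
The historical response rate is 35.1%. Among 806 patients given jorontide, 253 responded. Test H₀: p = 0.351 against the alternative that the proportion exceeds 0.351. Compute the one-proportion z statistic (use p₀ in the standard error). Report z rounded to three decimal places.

z = -2.207

p̂ = 253/806 = 0.31390.
Under H₀, SE = √(0.351·0.649/806) = √(0.000282629) = 0.01681.
z = (0.31390 − 0.351)/0.01681 = -0.03710/0.01681 = -2.207.
p-value = P(Z > -2.207) ≈ 0.9863.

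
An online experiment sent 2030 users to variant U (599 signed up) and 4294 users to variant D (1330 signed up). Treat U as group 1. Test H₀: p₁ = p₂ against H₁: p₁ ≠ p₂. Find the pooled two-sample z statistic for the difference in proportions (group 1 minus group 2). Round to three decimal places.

p̂₁ = 599/2030 = 0.29507, p̂₂ = 1330/4294 = 0.30973.
Pooled p̂ = (599+1330)/(2030+4294) = 1929/6324 = 0.30503.
SE = √(0.211986 × 0.000725494) = 0.01240.
z = (0.29507 − 0.30973)/0.01240 = -0.01466/0.01240 = -1.182.
p-value = 2·P(Z > 1.182) ≈ 0.2371.

z = -1.182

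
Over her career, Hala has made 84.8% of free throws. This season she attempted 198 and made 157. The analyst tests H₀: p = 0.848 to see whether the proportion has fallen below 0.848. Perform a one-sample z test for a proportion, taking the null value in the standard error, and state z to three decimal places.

p̂ = 157/198 = 0.792929.
Standard error under H₀: √(0.848×0.152/198) = 0.025515.
z = (0.792929 − 0.848)/0.025515 = -0.055071/0.025515 = -2.158.

z = -2.158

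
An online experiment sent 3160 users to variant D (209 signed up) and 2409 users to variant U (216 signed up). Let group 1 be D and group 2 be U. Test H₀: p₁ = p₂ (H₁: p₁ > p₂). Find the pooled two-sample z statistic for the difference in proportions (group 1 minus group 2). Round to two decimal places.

p̂₁ = 209/3160 = 0.0661, p̂₂ = 216/2409 = 0.0897.
Pooled p̂ = (209+216)/(3160+2409) = 425/5569 = 0.0763.
SE = √(p̂(1−p̂)(1/n₁+1/n₂)) = √(0.0763·0.9237·0.000731566) = √(5.1569e-05) = 0.0072.
z = (0.0661 − 0.0897)/0.0072 = -0.0236/0.0072 = -3.28.
p-value = P(Z > -3.276) ≈ 0.9995.

z = -3.28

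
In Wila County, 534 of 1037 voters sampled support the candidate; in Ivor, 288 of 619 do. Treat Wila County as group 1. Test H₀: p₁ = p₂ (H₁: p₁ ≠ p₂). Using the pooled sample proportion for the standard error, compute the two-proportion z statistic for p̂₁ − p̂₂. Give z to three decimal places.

p̂₁ = 534/1037 ≈ 0.51495, p̂₂ = 288/619 ≈ 0.46527.
Pooled p̂ = (534+288)/(1037+619) = 822/1656 = 0.49638.
SE = √(0.249987 × 0.00257983) = 0.02540.
z = (0.51495 − 0.46527)/0.02540 = 0.04968/0.02540 = 1.956.

z = 1.956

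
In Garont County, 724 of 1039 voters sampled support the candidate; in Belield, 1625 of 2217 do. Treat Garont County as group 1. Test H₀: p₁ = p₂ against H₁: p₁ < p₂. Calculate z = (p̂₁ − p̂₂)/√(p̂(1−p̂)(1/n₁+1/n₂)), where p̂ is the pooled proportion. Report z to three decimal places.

p̂₁ = 724/1039 = 0.69682, p̂₂ = 1625/2217 = 0.73297.
Pooled p̂ = (724+1625)/(1039+2217) = 2349/3256 = 0.72144.
SE = √(0.200966 × 0.00141352) = 0.01685.
z = (0.69682 − 0.73297)/0.01685 = -0.03615/0.01685 = -2.145.

z = -2.145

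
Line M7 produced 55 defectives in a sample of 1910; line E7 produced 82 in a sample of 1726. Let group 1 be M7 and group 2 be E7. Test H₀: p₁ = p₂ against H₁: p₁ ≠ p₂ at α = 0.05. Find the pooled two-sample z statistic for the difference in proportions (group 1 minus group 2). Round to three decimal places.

p̂₁ = 55/1910 ≈ 0.028796, p̂₂ = 82/1726 ≈ 0.047509.
Pooled p̂ = (55+82)/(1910+1726) = 137/3636 = 0.037679.
SE = √(p̂(1−p̂)(1/n₁+1/n₂)) = √(0.037679·0.962321·0.00110293) = √(3.99914e-05) = 0.006324.
z = (0.028796 − 0.047509)/0.006324 = -0.018713/0.006324 = -2.959.
p-value = 2·P(Z > 2.959) ≈ 0.0031. With α = 0.05, reject H₀.

z = -2.959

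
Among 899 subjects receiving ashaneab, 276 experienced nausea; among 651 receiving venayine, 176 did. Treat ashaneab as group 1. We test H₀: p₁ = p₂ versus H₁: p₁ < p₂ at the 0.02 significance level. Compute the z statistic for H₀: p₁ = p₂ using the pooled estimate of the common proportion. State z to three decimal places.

z = 1.567

p̂₁ = 276/899 = 0.30701, p̂₂ = 176/651 = 0.27035.
Pooled p̂ = (276+176)/(899+651) = 452/1550 = 0.29161.
SE = √(p̂(1−p̂)(1/n₁+1/n₂)) = √(0.29161·0.70839·0.00264845) = √(0.000547102) = 0.02339.
z = (0.30701 − 0.27035)/0.02339 = 0.03666/0.02339 = 1.567.
p-value = P(Z < 1.567) ≈ 0.9415. With α = 0.02, fail to reject H₀.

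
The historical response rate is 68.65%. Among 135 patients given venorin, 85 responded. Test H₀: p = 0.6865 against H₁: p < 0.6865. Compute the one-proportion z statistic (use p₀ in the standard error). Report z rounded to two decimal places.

z = -1.42

p̂ = 85/135 = 0.62963.
SE = √(p₀(1−p₀)/n) = √(0.21522/135) = 0.03993.
z = (0.62963 − 0.6865)/0.03993 = -0.05687/0.03993 = -1.42.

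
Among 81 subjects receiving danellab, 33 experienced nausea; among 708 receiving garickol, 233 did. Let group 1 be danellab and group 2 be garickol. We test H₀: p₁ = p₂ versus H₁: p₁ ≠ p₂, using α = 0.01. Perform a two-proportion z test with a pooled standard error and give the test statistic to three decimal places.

p̂₁ = 33/81 = 0.40741, p̂₂ = 233/708 = 0.32910.
Pooled p̂ = (33+233)/(81+708) = 266/789 = 0.33714.
SE = √(0.223475 × 0.0137581) = 0.05545.
z = (0.40741 − 0.32910)/0.05545 = 0.07831/0.05545 = 1.412.
Two-sided p-value ≈ 2·Φ(−1.412) = 0.1579, so at α = 0.01 we fail to reject H₀.

z = 1.412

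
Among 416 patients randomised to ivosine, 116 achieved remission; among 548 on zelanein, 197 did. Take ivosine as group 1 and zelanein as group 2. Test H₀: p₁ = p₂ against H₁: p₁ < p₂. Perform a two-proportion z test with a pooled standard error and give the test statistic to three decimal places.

z = -2.648

p̂₁ = 116/416 ≈ 0.27885, p̂₂ = 197/548 ≈ 0.35949.
Pooled p̂ = (116+197)/(416+548) = 313/964 = 0.32469.
SE = √(p̂(1−p̂)(1/n₁+1/n₂)) = √(0.32469·0.67531·0.00422866) = √(0.000927202) = 0.03045.
z = (0.27885 − 0.35949)/0.03045 = -0.08064/0.03045 = -2.648.
p-value = P(Z < -2.648) ≈ 0.0040.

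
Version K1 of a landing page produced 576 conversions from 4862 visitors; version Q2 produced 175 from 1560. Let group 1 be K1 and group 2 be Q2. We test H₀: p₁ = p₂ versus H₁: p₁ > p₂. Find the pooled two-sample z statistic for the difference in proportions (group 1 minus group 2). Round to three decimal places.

p̂₁ = 576/4862 ≈ 0.11847, p̂₂ = 175/1560 ≈ 0.11218.
Pooled p̂ = (576+175)/(4862+1560) = 751/6422 = 0.11694.
SE = √(p̂(1−p̂)(1/n₁+1/n₂)) = √(0.11694·0.88306·0.000846702) = √(8.74359e-05) = 0.00935.
z = (0.11847 − 0.11218)/0.00935 = 0.00629/0.00935 = 0.673.
p-value = P(Z > 0.673) ≈ 0.2506.

z = 0.673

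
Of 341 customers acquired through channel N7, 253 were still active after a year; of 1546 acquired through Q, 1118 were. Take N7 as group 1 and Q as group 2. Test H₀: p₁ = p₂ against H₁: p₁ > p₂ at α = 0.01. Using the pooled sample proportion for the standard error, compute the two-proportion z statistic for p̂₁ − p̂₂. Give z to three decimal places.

p̂₁ = 253/341 = 0.74194, p̂₂ = 1118/1546 = 0.72316.
Pooled p̂ = (253+1118)/(341+1546) = 1371/1887 = 0.72655.
SE = √(p̂(1−p̂)(1/n₁+1/n₂)) = √(0.72655·0.27345·0.00357938) = √(0.000711134) = 0.02667.
z = (0.74194 − 0.72316)/0.02667 = 0.01878/0.02667 = 0.704.
p-value = P(Z > 0.704) ≈ 0.2407; since p > α = 0.01, fail to reject H₀.

z = 0.704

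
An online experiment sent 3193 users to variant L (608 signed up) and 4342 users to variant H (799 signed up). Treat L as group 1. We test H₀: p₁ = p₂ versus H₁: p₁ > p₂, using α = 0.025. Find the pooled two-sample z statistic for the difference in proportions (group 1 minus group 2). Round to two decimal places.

z = 0.70

p̂₁ = 608/3193 ≈ 0.1904, p̂₂ = 799/4342 ≈ 0.1840.
Pooled p̂ = (608+799)/(3193+4342) = 1407/7535 = 0.1867.
SE = √(0.151861 × 0.000543494) = 0.0091.
z = (0.1904 − 0.1840)/0.0091 = 0.0064/0.0091 = 0.70.
p-value = P(Z > 0.704) ≈ 0.2406, so at α = 0.025 we fail to reject H₀.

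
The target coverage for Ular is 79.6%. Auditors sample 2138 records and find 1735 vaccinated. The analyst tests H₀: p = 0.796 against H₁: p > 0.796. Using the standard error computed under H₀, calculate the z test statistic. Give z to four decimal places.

p̂ = 1735/2138 ≈ 0.811506.
SE = √(p₀(1−p₀)/n) = √(0.16238/2138) = 0.008715.
z = (0.811506 − 0.796)/0.008715 = 0.015506/0.008715 = 1.7792.

z = 1.7792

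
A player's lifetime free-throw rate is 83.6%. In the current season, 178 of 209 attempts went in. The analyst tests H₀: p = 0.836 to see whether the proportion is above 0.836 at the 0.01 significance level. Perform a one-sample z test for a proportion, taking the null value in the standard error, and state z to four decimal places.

z = 0.6120

p̂ = 178/209 = 0.851675.
Under H₀, SE = √(0.836·0.164/209) = √(0.000656) = 0.025612.
z = (0.851675 − 0.836)/0.025612 = 0.015675/0.025612 = 0.6120.
p-value = P(Z > 0.612) ≈ 0.2703; since p > α = 0.01, fail to reject H₀.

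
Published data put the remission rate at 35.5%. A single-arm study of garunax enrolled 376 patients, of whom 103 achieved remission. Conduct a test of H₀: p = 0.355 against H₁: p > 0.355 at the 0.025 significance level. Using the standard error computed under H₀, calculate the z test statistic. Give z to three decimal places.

p̂ = 103/376 = 0.273936.
Under H₀, SE = √(0.355·0.645/376) = √(0.000608976) = 0.024677.
z = (0.273936 − 0.355)/0.024677 = -0.081064/0.024677 = -3.285.
p-value = P(Z > -3.285) ≈ 0.9995. With α = 0.025, fail to reject H₀.

z = -3.285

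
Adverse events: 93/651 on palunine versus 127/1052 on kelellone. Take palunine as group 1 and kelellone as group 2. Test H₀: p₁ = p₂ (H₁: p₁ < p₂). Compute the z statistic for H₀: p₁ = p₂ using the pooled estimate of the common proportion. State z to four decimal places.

p̂₁ = 93/651 ≈ 0.1428571, p̂₂ = 127/1052 ≈ 0.1207224.
Pooled p̂ = (93+127)/(651+1052) = 220/1703 = 0.1291838.
SE = √(p̂(1−p̂)(1/n₁+1/n₂)) = √(0.1291838·0.8708162·0.00248667) = √(0.000279739) = 0.0167254.
z = (0.1428571 − 0.1207224)/0.0167254 = 0.0221347/0.0167254 = 1.3234.

z = 1.3234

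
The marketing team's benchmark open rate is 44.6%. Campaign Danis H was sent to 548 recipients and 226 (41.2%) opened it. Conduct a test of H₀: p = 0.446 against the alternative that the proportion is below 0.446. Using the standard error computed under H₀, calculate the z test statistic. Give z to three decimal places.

p̂ = 226/548 ≈ 0.41241.
SE = √(p₀(1−p₀)/n) = √(0.24708/548) = 0.02123.
z = (0.41241 − 0.446)/0.02123 = -0.03359/0.02123 = -1.582.

z = -1.582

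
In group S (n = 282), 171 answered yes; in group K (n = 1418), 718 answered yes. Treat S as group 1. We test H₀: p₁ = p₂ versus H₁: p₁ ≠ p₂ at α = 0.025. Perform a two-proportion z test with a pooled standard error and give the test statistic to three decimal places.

p̂₁ = 171/282 = 0.606383, p̂₂ = 718/1418 = 0.506347.
Pooled p̂ = (171+718)/(282+1418) = 889/1700 = 0.522941.
SE = √(0.249474 × 0.00425132) = 0.032567.
z = (0.606383 − 0.506347)/0.032567 = 0.100036/0.032567 = 3.072.
p-value = 2·P(Z > 3.072) ≈ 0.0021; since p < α = 0.025, reject H₀.

z = 3.072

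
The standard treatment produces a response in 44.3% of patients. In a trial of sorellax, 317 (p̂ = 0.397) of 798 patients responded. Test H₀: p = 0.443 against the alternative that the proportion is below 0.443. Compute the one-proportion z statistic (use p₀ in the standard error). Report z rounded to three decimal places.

p̂ = 317/798 = 0.397243.
Standard error under H₀: √(0.443×0.557/798) = 0.017584.
z = (0.397243 − 0.443)/0.017584 = -0.045757/0.017584 = -2.602.
p-value = P(Z < -2.602) ≈ 0.0046.

z = -2.602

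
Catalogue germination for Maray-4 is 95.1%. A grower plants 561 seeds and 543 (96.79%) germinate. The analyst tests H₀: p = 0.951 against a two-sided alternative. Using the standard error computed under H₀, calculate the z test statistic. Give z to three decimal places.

z = 1.856

p̂ = 543/561 ≈ 0.96791.
SE = √(p₀(1−p₀)/n) = √(0.046599/561) = 0.00911.
z = (0.96791 − 0.951)/0.00911 = 0.01691/0.00911 = 1.856.
p-value = 2·P(Z > 1.856) ≈ 0.0635.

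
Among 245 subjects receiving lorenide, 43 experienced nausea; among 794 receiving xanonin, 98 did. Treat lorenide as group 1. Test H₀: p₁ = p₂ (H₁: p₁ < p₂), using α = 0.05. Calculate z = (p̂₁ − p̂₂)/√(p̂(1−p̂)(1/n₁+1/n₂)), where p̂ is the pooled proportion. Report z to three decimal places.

p̂₁ = 43/245 ≈ 0.17551, p̂₂ = 98/794 ≈ 0.12343.
Pooled p̂ = (43+98)/(245+794) = 141/1039 = 0.13571.
SE = √(p̂(1−p̂)(1/n₁+1/n₂)) = √(0.13571·0.86429·0.00534108) = √(0.00062646) = 0.02503.
z = (0.17551 − 0.12343)/0.02503 = 0.05208/0.02503 = 2.081.
p-value = P(Z < 2.081) ≈ 0.9813; since p > α = 0.05, fail to reject H₀.

z = 2.081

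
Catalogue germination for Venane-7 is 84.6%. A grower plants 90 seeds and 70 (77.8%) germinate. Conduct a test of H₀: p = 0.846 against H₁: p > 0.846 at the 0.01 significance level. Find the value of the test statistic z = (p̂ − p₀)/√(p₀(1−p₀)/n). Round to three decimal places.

z = -1.793

p̂ = 70/90 ≈ 0.77778.
Under H₀, SE = √(0.846·0.154/90) = √(0.0014476) = 0.03805.
z = (0.77778 − 0.846)/0.03805 = -0.06822/0.03805 = -1.793.
p-value = P(Z > -1.793) ≈ 0.9635, so at α = 0.01 we fail to reject H₀.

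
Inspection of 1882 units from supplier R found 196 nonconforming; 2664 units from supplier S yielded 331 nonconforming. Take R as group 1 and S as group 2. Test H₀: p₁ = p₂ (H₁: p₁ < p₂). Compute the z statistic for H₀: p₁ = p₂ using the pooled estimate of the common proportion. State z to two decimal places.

z = -2.09

p̂₁ = 196/1882 = 0.1041, p̂₂ = 331/2664 = 0.1242.
Pooled p̂ = (196+331)/(1882+2664) = 527/4546 = 0.1159.
SE = √(p̂(1−p̂)(1/n₁+1/n₂)) = √(0.1159·0.8841·0.000906725) = √(9.29277e-05) = 0.0096.
z = (0.1041 − 0.1242)/0.0096 = -0.0201/0.0096 = -2.09.
p-value = P(Z < -2.086) ≈ 0.0185.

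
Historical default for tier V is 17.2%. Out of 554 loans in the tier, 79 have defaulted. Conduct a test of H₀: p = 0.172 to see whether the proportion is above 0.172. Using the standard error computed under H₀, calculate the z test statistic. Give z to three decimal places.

p̂ = 79/554 = 0.14260.
SE = √(p₀(1−p₀)/n) = √(0.14242/554) = 0.01603.
z = (0.14260 − 0.172)/0.01603 = -0.02940/0.01603 = -1.834.
p-value = P(Z > -1.834) ≈ 0.9667.

z = -1.834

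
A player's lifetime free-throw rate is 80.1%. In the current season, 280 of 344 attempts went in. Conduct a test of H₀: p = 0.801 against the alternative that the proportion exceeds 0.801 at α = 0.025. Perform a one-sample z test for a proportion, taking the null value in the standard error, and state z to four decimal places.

p̂ = 280/344 ≈ 0.8139535.
Standard error under H₀: √(0.801×0.199/344) = 0.0215260.
z = (0.8139535 − 0.801)/0.0215260 = 0.0129535/0.0215260 = 0.6018.
p-value = P(Z > 0.602) ≈ 0.2737; since p > α = 0.025, fail to reject H₀.

z = 0.6018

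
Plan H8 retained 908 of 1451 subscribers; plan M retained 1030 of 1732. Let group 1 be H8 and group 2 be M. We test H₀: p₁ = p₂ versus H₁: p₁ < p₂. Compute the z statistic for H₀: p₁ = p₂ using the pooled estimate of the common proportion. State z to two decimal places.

z = 1.79

p̂₁ = 908/1451 = 0.6258, p̂₂ = 1030/1732 = 0.5947.
Pooled p̂ = (908+1030)/(1451+1732) = 1938/3183 = 0.6089.
SE = √(p̂(1−p̂)(1/n₁+1/n₂)) = √(0.6089·0.3911·0.00126655) = √(0.000301628) = 0.0174.
z = (0.6258 − 0.5947)/0.0174 = 0.0311/0.0174 = 1.79.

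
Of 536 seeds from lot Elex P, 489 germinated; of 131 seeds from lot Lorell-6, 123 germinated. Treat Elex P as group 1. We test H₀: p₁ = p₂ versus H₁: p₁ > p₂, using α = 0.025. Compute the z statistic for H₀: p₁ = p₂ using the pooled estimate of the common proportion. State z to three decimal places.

p̂₁ = 489/536 ≈ 0.91231, p̂₂ = 123/131 ≈ 0.93893.
Pooled p̂ = (489+123)/(536+131) = 612/667 = 0.91754.
SE = √(0.0756593 × 0.00949926) = 0.02681.
z = (0.91231 − 0.93893)/0.02681 = -0.02662/0.02681 = -0.993.
p-value = P(Z > -0.993) ≈ 0.8396; since p > α = 0.025, fail to reject H₀.

z = -0.993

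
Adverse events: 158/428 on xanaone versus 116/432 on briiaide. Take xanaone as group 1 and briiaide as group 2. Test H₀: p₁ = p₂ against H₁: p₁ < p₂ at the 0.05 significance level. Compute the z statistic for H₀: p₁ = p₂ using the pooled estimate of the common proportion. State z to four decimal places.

p̂₁ = 158/428 = 0.369159, p̂₂ = 116/432 = 0.268519.
Pooled p̂ = (158+116)/(428+432) = 274/860 = 0.318605.
SE = √(p̂(1−p̂)(1/n₁+1/n₂)) = √(0.318605·0.681395·0.00465126) = √(0.00100977) = 0.031777.
z = (0.369159 − 0.268519)/0.031777 = 0.100640/0.031777 = 3.1671.
p-value = P(Z < 3.167) ≈ 0.9992. With α = 0.05, fail to reject H₀.

z = 3.1671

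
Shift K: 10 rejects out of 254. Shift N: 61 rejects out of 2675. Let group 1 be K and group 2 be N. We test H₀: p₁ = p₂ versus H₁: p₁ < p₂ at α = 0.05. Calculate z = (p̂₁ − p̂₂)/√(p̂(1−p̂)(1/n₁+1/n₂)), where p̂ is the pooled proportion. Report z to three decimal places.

z = 1.641

p̂₁ = 10/254 ≈ 0.03937, p̂₂ = 61/2675 ≈ 0.02280.
Pooled p̂ = (10+61)/(254+2675) = 71/2929 = 0.02424.
SE = √(0.0236528 × 0.00431084) = 0.01010.
z = (0.03937 − 0.02280)/0.01010 = 0.01657/0.01010 = 1.641.
p-value = P(Z < 1.641) ≈ 0.9496. With α = 0.05, fail to reject H₀.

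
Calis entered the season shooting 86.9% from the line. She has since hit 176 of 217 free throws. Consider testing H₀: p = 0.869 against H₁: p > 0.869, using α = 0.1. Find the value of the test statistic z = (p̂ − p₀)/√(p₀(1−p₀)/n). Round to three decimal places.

z = -2.530

p̂ = 176/217 ≈ 0.81106.
Under H₀, SE = √(0.869·0.131/217) = √(0.000524604) = 0.02290.
z = (0.81106 − 0.869)/0.02290 = -0.05794/0.02290 = -2.530.
p-value = P(Z > -2.530) ≈ 0.9943; since p > α = 0.1, fail to reject H₀.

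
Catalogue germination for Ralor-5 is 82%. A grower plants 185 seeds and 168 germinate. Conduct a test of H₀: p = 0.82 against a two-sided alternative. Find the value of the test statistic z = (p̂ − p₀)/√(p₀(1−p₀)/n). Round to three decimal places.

p̂ = 168/185 ≈ 0.90811.
Under H₀, SE = √(0.82·0.18/185) = √(0.000797838) = 0.02825.
z = (0.90811 − 0.82)/0.02825 = 0.08811/0.02825 = 3.119.
Two-sided p-value ≈ 2·Φ(−3.119) = 0.0018.

z = 3.119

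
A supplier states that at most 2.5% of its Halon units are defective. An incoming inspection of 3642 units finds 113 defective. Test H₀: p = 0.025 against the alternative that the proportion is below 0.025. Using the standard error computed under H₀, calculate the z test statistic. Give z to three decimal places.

z = 2.330

p̂ = 113/3642 = 0.031027.
Under H₀, SE = √(0.025·0.975/3642) = √(6.69275e-06) = 0.002587.
z = (0.031027 − 0.025)/0.002587 = 0.006027/0.002587 = 2.330.
p-value = P(Z < 2.330) ≈ 0.9901.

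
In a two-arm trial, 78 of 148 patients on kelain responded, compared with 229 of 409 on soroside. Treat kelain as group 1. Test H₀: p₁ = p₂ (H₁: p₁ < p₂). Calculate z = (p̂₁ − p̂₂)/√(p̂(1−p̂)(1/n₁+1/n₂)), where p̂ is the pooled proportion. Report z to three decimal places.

z = -0.689

p̂₁ = 78/148 ≈ 0.52703, p̂₂ = 229/409 ≈ 0.55990.
Pooled p̂ = (78+229)/(148+409) = 307/557 = 0.55117.
SE = √(p̂(1−p̂)(1/n₁+1/n₂)) = √(0.55117·0.44883·0.00920174) = √(0.00227635) = 0.04771.
z = (0.52703 − 0.55990)/0.04771 = -0.03287/0.04771 = -0.689.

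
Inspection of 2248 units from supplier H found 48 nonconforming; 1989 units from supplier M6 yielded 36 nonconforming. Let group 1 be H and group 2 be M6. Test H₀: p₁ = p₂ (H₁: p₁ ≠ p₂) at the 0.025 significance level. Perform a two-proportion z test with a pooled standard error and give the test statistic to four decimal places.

p̂₁ = 48/2248 ≈ 0.0213523, p̂₂ = 36/1989 ≈ 0.0180995.
Pooled p̂ = (48+36)/(2248+1989) = 84/4237 = 0.0198253.
SE = √(p̂(1−p̂)(1/n₁+1/n₂)) = √(0.0198253·0.9801747·0.000947605) = √(1.84141e-05) = 0.0042912.
z = (0.0213523 − 0.0180995)/0.0042912 = 0.0032528/0.0042912 = 0.7580.
p-value = 2·P(Z > 0.758) ≈ 0.4484. With α = 0.025, fail to reject H₀.

z = 0.7580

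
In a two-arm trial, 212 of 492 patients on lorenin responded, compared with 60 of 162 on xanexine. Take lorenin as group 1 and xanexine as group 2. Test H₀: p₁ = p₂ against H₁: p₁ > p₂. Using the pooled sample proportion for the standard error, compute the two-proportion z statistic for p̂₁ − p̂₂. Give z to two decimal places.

z = 1.36

p̂₁ = 212/492 = 0.4309, p̂₂ = 60/162 = 0.3704.
Pooled p̂ = (212+60)/(492+162) = 272/654 = 0.4159.
SE = √(p̂(1−p̂)(1/n₁+1/n₂)) = √(0.4159·0.5841·0.00820536) = √(0.00199331) = 0.0446.
z = (0.4309 − 0.3704)/0.0446 = 0.0605/0.0446 = 1.36.
p-value = P(Z > 1.356) ≈ 0.0876.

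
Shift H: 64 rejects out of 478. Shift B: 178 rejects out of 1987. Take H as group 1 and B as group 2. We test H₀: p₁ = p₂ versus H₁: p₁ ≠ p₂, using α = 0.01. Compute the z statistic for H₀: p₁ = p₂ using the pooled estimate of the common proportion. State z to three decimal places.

p̂₁ = 64/478 = 0.13389, p̂₂ = 178/1987 = 0.08958.
Pooled p̂ = (64+178)/(478+1987) = 242/2465 = 0.09817.
SE = √(p̂(1−p̂)(1/n₁+1/n₂)) = √(0.09817·0.90183·0.00259532) = √(0.00022978) = 0.01516.
z = (0.13389 − 0.08958)/0.01516 = 0.04431/0.01516 = 2.923.
Two-sided p-value ≈ 2·Φ(−2.923) = 0.0035, so at α = 0.01 we reject H₀.

z = 2.923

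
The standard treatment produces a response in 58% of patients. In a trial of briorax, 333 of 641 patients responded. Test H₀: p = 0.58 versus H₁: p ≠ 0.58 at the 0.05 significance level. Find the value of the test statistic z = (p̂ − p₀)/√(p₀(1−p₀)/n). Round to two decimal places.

z = -3.10

p̂ = 333/641 ≈ 0.5195.
Standard error under H₀: √(0.58×0.42/641) = 0.0195.
z = (0.5195 − 0.58)/0.0195 = -0.0605/0.0195 = -3.10.
p-value = 2·P(Z > 3.103) ≈ 0.0019. With α = 0.05, reject H₀.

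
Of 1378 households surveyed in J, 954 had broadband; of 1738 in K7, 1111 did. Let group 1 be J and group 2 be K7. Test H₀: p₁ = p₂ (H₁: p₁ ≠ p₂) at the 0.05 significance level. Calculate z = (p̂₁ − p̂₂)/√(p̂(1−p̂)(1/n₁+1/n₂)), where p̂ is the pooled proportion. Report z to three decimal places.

p̂₁ = 954/1378 = 0.692308, p̂₂ = 1111/1738 = 0.639241.
Pooled p̂ = (954+1111)/(1378+1738) = 2065/3116 = 0.662709.
SE = √(p̂(1−p̂)(1/n₁+1/n₂)) = √(0.662709·0.337291·0.00130106) = √(0.000290821) = 0.017053.
z = (0.692308 − 0.639241)/0.017053 = 0.053067/0.017053 = 3.112.
Two-sided p-value ≈ 2·Φ(−3.112) = 0.0019. With α = 0.05, reject H₀.

z = 3.112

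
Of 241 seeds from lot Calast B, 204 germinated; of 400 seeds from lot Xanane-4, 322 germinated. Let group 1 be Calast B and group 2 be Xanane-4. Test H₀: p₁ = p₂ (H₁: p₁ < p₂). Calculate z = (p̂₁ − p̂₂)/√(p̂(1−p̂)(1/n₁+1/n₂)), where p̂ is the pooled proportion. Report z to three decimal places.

p̂₁ = 204/241 = 0.846473, p̂₂ = 322/400 = 0.805000.
Pooled p̂ = (204+322)/(241+400) = 526/641 = 0.820593.
SE = √(0.14722 × 0.00664938) = 0.031288.
z = (0.846473 − 0.805000)/0.031288 = 0.041473/0.031288 = 1.326.
p-value = P(Z < 1.326) ≈ 0.9075.

z = 1.326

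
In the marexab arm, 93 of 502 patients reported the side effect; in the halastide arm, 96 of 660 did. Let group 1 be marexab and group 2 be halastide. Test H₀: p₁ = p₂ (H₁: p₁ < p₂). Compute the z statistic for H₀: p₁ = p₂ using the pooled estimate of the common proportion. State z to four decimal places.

p̂₁ = 93/502 = 0.185259, p̂₂ = 96/660 = 0.145455.
Pooled p̂ = (93+96)/(502+660) = 189/1162 = 0.162651.
SE = √(0.136195 × 0.00350718) = 0.021855.
z = (0.185259 − 0.145455)/0.021855 = 0.039804/0.021855 = 1.8213.

z = 1.8213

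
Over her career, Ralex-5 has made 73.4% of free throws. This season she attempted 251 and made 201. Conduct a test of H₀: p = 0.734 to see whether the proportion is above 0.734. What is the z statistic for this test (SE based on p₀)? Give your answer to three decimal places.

p̂ = 201/251 = 0.80080.
Under H₀, SE = √(0.734·0.266/251) = √(0.000777865) = 0.02789.
z = (0.80080 − 0.734)/0.02789 = 0.06680/0.02789 = 2.395.

z = 2.395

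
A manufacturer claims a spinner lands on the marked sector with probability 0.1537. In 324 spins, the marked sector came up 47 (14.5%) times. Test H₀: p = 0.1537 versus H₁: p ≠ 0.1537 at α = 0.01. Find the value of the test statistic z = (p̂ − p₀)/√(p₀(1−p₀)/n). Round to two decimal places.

z = -0.43

p̂ = 47/324 ≈ 0.1451.
Standard error under H₀: √(0.1537×0.8463/324) = 0.0200.
z = (0.1451 − 0.1537)/0.0200 = -0.0086/0.0200 = -0.43.
Two-sided p-value ≈ 2·Φ(−0.431) = 0.6664; since p > α = 0.01, fail to reject H₀.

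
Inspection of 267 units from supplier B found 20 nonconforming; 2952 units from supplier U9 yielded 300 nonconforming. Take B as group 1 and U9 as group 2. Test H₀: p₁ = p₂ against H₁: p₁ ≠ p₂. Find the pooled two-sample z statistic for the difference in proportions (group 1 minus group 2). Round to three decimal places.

z = -1.397

p̂₁ = 20/267 = 0.07491, p̂₂ = 300/2952 = 0.10163.
Pooled p̂ = (20+300)/(267+2952) = 320/3219 = 0.09941.
SE = √(p̂(1−p̂)(1/n₁+1/n₂)) = √(0.09941·0.90059·0.00408407) = √(0.000365637) = 0.01912.
z = (0.07491 − 0.10163)/0.01912 = -0.02672/0.01912 = -1.397.
Two-sided p-value ≈ 2·Φ(−1.397) = 0.1623.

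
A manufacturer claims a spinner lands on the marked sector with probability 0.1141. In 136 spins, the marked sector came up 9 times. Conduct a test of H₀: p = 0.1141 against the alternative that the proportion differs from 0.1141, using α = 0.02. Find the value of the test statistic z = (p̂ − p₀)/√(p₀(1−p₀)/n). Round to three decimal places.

z = -1.758

p̂ = 9/136 = 0.06618.
Standard error under H₀: √(0.1141×0.8859/136) = 0.02726.
z = (0.06618 − 0.1141)/0.02726 = -0.04792/0.02726 = -1.758.
p-value = 2·P(Z > 1.758) ≈ 0.0788, so at α = 0.02 we fail to reject H₀.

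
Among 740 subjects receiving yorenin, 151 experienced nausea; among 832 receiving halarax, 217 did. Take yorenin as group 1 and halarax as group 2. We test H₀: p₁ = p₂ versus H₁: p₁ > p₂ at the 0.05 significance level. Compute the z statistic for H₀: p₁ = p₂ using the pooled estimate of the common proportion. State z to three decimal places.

z = -2.653

p̂₁ = 151/740 ≈ 0.20405, p̂₂ = 217/832 ≈ 0.26082.
Pooled p̂ = (151+217)/(740+832) = 368/1572 = 0.23410.
SE = √(0.179295 × 0.00255327) = 0.02140.
z = (0.20405 − 0.26082)/0.02140 = -0.05677/0.02140 = -2.653.
p-value = P(Z > -2.653) ≈ 0.9960. With α = 0.05, fail to reject H₀.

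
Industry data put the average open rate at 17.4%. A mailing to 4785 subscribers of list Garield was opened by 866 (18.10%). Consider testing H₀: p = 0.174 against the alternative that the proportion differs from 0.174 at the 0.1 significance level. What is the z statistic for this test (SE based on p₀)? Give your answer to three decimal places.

z = 1.274

p̂ = 866/4785 ≈ 0.18098.
Under H₀, SE = √(0.174·0.826/4785) = √(3.00364e-05) = 0.00548.
z = (0.18098 − 0.174)/0.00548 = 0.00698/0.00548 = 1.274.
p-value = 2·P(Z > 1.274) ≈ 0.2027. With α = 0.1, fail to reject H₀.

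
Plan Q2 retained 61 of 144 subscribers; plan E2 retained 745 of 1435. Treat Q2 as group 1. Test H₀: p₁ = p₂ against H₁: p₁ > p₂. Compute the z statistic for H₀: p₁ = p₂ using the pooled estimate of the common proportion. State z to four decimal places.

z = -2.1867

p̂₁ = 61/144 = 0.423611, p̂₂ = 745/1435 = 0.519164.
Pooled p̂ = (61+745)/(144+1435) = 806/1579 = 0.510450.
SE = √(p̂(1−p̂)(1/n₁+1/n₂)) = √(0.510450·0.489550·0.00764131) = √(0.00190949) = 0.043698.
z = (0.423611 − 0.519164)/0.043698 = -0.095553/0.043698 = -2.1867.
p-value = P(Z > -2.187) ≈ 0.9856.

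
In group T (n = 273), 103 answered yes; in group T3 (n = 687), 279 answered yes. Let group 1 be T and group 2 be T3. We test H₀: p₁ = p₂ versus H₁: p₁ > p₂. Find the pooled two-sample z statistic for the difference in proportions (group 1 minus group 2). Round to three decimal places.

p̂₁ = 103/273 = 0.37729, p̂₂ = 279/687 = 0.40611.
Pooled p̂ = (103+279)/(273+687) = 382/960 = 0.39792.
SE = √(p̂(1−p̂)(1/n₁+1/n₂)) = √(0.39792·0.60208·0.00511861) = √(0.00122631) = 0.03502.
z = (0.37729 − 0.40611)/0.03502 = -0.02882/0.03502 = -0.823.

z = -0.823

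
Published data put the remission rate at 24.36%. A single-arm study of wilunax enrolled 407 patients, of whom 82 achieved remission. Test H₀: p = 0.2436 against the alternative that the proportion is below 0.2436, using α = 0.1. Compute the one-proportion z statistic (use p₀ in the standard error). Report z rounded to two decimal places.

z = -1.98

p̂ = 82/407 ≈ 0.2015.
Standard error under H₀: √(0.2436×0.7564/407) = 0.0213.
z = (0.2015 − 0.2436)/0.0213 = -0.0421/0.0213 = -1.98.
p-value = P(Z < -1.980) ≈ 0.0239, so at α = 0.1 we reject H₀.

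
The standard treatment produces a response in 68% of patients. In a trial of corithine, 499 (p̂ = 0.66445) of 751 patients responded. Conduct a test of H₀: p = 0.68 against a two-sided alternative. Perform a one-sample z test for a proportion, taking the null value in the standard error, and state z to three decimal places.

z = -0.914

p̂ = 499/751 = 0.66445.
Standard error under H₀: √(0.68×0.32/751) = 0.01702.
z = (0.66445 − 0.68)/0.01702 = -0.01555/0.01702 = -0.914.
p-value = 2·P(Z > 0.914) ≈ 0.3609.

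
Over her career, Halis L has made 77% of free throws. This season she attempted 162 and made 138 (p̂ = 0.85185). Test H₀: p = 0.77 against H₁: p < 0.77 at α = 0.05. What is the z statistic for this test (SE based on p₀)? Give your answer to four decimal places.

z = 2.4756

p̂ = 138/162 ≈ 0.851852.
Under H₀, SE = √(0.77·0.23/162) = √(0.00109321) = 0.033064.
z = (0.851852 − 0.77)/0.033064 = 0.081852/0.033064 = 2.4756.
p-value = P(Z < 2.476) ≈ 0.9933, so at α = 0.05 we fail to reject H₀.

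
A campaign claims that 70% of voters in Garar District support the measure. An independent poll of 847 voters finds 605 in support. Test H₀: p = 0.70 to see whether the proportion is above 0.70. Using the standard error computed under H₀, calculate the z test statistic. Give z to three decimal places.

z = 0.907

p̂ = 605/847 ≈ 0.71429.
SE = √(p₀(1−p₀)/n) = √(0.21/847) = 0.01575.
z = (0.71429 − 0.7)/0.01575 = 0.01429/0.01575 = 0.907.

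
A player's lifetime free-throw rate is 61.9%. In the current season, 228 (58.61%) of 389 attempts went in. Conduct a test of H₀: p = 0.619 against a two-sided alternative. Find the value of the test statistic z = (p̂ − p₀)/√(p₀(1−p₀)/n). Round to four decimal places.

p̂ = 228/389 ≈ 0.586118.
Under H₀, SE = √(0.619·0.381/389) = √(0.00060627) = 0.024623.
z = (0.586118 − 0.619)/0.024623 = -0.032882/0.024623 = -1.3354.

z = -1.3354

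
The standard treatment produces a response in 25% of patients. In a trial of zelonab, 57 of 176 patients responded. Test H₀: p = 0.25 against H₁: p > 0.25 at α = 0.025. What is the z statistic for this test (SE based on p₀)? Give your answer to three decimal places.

p̂ = 57/176 ≈ 0.32386.
Standard error under H₀: √(0.25×0.75/176) = 0.03264.
z = (0.32386 − 0.25)/0.03264 = 0.07386/0.03264 = 2.263.
p-value = P(Z > 2.263) ≈ 0.0118. With α = 0.025, reject H₀.

z = 2.263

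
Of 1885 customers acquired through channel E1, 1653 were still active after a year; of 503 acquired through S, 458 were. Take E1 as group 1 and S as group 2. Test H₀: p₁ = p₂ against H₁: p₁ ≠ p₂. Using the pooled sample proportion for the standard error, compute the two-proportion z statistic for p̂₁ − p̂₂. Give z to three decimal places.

p̂₁ = 1653/1885 = 0.87692, p̂₂ = 458/503 = 0.91054.
Pooled p̂ = (1653+458)/(1885+503) = 2111/2388 = 0.88400.
SE = √(0.102541 × 0.00251858) = 0.01607.
z = (0.87692 − 0.91054)/0.01607 = -0.03362/0.01607 = -2.092.

z = -2.092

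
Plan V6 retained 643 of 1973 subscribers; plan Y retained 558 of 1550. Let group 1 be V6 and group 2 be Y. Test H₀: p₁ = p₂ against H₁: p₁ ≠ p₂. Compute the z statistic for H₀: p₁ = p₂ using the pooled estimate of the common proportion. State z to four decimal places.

z = -2.1195

p̂₁ = 643/1973 ≈ 0.325900, p̂₂ = 558/1550 ≈ 0.360000.
Pooled p̂ = (643+558)/(1973+1550) = 1201/3523 = 0.340903.
SE = √(p̂(1−p̂)(1/n₁+1/n₂)) = √(0.340903·0.659097·0.001152) = √(0.000258841) = 0.016089.
z = (0.325900 − 0.360000)/0.016089 = -0.034100/0.016089 = -2.1195.
Two-sided p-value ≈ 2·Φ(−2.120) = 0.0340.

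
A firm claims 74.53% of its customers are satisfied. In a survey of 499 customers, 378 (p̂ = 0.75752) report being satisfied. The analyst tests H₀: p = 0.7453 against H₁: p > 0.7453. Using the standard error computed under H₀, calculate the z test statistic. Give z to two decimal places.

p̂ = 378/499 ≈ 0.7575.
SE = √(p₀(1−p₀)/n) = √(0.18983/499) = 0.0195.
z = (0.7575 − 0.7453)/0.0195 = 0.0122/0.0195 = 0.63.

z = 0.63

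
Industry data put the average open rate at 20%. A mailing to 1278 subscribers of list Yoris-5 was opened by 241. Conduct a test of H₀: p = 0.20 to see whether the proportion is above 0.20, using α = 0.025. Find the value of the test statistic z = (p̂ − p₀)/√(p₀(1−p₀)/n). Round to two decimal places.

p̂ = 241/1278 = 0.1886.
Standard error under H₀: √(0.2×0.8/1278) = 0.0112.
z = (0.1886 − 0.2)/0.0112 = -0.0114/0.0112 = -1.02.
p-value = P(Z > -1.021) ≈ 0.8464; since p > α = 0.025, fail to reject H₀.

z = -1.02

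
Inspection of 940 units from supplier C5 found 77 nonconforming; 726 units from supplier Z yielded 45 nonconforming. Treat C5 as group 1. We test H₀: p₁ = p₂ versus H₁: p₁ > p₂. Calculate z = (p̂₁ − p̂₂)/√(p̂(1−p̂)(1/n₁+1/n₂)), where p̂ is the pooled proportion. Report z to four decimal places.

z = 1.5485

p̂₁ = 77/940 = 0.081915, p̂₂ = 45/726 = 0.061983.
Pooled p̂ = (77+45)/(940+726) = 122/1666 = 0.073229.
SE = √(p̂(1−p̂)(1/n₁+1/n₂)) = √(0.073229·0.926771·0.00244124) = √(0.000165679) = 0.012872.
z = (0.081915 − 0.061983)/0.012872 = 0.019932/0.012872 = 1.5485.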